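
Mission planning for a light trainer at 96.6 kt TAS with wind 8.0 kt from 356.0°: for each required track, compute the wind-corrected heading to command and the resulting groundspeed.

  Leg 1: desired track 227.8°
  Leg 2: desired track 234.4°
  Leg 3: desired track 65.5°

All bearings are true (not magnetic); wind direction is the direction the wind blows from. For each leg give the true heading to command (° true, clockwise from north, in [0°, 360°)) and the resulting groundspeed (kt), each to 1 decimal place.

Leg 1: desired track 227.8°; wind correction +3.7° → command heading 231.5°, groundspeed 101.3 kt
Leg 2: desired track 234.4°; wind correction +4.0° → command heading 238.4°, groundspeed 100.6 kt
Leg 3: desired track 65.5°; wind correction -4.4° → command heading 61.1°, groundspeed 93.5 kt

Leg 1: heading=231.5°, groundspeed=101.3 kt
Leg 2: heading=238.4°, groundspeed=100.6 kt
Leg 3: heading=61.1°, groundspeed=93.5 kt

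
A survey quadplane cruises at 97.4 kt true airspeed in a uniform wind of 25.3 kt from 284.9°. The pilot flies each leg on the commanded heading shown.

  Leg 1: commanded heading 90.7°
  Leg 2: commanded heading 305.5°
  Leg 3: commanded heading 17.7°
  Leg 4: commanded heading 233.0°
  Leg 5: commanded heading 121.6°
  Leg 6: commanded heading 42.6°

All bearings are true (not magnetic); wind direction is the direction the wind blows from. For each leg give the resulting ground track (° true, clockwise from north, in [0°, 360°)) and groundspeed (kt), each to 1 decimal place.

Leg 1: track=93.6°, groundspeed=122.1 kt
Leg 2: track=312.4°, groundspeed=74.3 kt
Leg 3: track=32.1°, groundspeed=101.8 kt
Leg 4: track=219.3°, groundspeed=84.2 kt
Leg 5: track=118.2°, groundspeed=121.8 kt
Leg 6: track=54.2°, groundspeed=111.4 kt

Leg 1: heading 90.7°; drift +2.9° → track 93.6°, groundspeed 122.1 kt
Leg 2: heading 305.5°; drift +6.9° → track 312.4°, groundspeed 74.3 kt
Leg 3: heading 17.7°; drift +14.4° → track 32.1°, groundspeed 101.8 kt
Leg 4: heading 233.0°; drift -13.7° → track 219.3°, groundspeed 84.2 kt
Leg 5: heading 121.6°; drift -3.4° → track 118.2°, groundspeed 121.8 kt
Leg 6: heading 42.6°; drift +11.6° → track 54.2°, groundspeed 111.4 kt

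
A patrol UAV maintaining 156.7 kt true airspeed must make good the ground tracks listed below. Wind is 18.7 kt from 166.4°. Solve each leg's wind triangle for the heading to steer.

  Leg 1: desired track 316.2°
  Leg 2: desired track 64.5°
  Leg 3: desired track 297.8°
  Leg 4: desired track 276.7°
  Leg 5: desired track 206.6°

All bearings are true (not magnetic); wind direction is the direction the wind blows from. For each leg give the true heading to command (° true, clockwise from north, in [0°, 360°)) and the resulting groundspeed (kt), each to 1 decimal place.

Leg 1: heading=312.8°, groundspeed=172.6 kt
Leg 2: heading=71.2°, groundspeed=159.5 kt
Leg 3: heading=292.7°, groundspeed=168.4 kt
Leg 4: heading=270.3°, groundspeed=162.2 kt
Leg 5: heading=202.2°, groundspeed=142.0 kt

Leg 1: desired track 316.2°; wind correction -3.4° → command heading 312.8°, groundspeed 172.6 kt
Leg 2: desired track 64.5°; wind correction +6.7° → command heading 71.2°, groundspeed 159.5 kt
Leg 3: desired track 297.8°; wind correction -5.1° → command heading 292.7°, groundspeed 168.4 kt
Leg 4: desired track 276.7°; wind correction -6.4° → command heading 270.3°, groundspeed 162.2 kt
Leg 5: desired track 206.6°; wind correction -4.4° → command heading 202.2°, groundspeed 142.0 kt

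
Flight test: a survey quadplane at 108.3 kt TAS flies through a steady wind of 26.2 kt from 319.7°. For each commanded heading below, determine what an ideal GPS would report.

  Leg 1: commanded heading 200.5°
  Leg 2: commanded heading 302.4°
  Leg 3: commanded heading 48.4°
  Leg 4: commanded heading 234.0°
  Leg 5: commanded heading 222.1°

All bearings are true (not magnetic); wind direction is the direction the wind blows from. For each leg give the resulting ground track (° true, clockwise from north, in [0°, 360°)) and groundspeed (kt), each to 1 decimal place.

Leg 1: heading 200.5°; drift -10.7° → track 189.8°, groundspeed 123.2 kt
Leg 2: heading 302.4°; drift -5.3° → track 297.1°, groundspeed 83.6 kt
Leg 3: heading 48.4°; drift +13.7° → track 62.1°, groundspeed 110.8 kt
Leg 4: heading 234.0°; drift -13.8° → track 220.2°, groundspeed 109.5 kt
Leg 5: heading 222.1°; drift -13.1° → track 209.0°, groundspeed 114.7 kt

Leg 1: track=189.8°, groundspeed=123.2 kt
Leg 2: track=297.1°, groundspeed=83.6 kt
Leg 3: track=62.1°, groundspeed=110.8 kt
Leg 4: track=220.2°, groundspeed=109.5 kt
Leg 5: track=209.0°, groundspeed=114.7 kt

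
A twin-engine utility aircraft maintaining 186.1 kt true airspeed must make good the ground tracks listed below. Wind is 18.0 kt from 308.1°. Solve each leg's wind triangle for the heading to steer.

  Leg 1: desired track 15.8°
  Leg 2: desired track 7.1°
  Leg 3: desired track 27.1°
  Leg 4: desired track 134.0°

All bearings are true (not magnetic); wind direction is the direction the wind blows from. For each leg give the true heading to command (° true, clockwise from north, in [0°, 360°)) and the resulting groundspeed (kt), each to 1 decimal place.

Leg 1: desired track 15.8°; wind correction -5.1° → command heading 10.7°, groundspeed 178.5 kt
Leg 2: desired track 7.1°; wind correction -4.8° → command heading 2.3°, groundspeed 176.2 kt
Leg 3: desired track 27.1°; wind correction -5.4° → command heading 21.7°, groundspeed 181.8 kt
Leg 4: desired track 134.0°; wind correction +0.6° → command heading 134.6°, groundspeed 204.0 kt

Leg 1: heading=10.7°, groundspeed=178.5 kt
Leg 2: heading=2.3°, groundspeed=176.2 kt
Leg 3: heading=21.7°, groundspeed=181.8 kt
Leg 4: heading=134.6°, groundspeed=204.0 kt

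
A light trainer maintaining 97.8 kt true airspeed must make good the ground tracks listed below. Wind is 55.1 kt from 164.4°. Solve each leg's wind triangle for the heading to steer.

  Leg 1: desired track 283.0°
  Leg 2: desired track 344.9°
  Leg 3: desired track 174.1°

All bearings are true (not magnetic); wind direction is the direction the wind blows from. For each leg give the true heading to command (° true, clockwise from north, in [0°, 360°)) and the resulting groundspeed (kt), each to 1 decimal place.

Leg 1: desired track 283.0°; wind correction -29.6° → command heading 253.4°, groundspeed 111.4 kt
Leg 2: desired track 344.9°; wind correction +0.3° → command heading 345.2°, groundspeed 152.9 kt
Leg 3: desired track 174.1°; wind correction -5.4° → command heading 168.7°, groundspeed 43.0 kt

Leg 1: heading=253.4°, groundspeed=111.4 kt
Leg 2: heading=345.2°, groundspeed=152.9 kt
Leg 3: heading=168.7°, groundspeed=43.0 kt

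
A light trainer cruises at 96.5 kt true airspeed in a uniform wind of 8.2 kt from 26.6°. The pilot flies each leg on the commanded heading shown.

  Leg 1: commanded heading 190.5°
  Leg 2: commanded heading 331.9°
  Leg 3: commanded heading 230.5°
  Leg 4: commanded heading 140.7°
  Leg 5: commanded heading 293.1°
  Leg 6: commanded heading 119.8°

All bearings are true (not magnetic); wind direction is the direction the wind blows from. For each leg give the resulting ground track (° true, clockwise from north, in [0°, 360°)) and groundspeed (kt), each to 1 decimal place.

Leg 1: heading 190.5°; drift +1.2° → track 191.7°, groundspeed 104.4 kt
Leg 2: heading 331.9°; drift -4.2° → track 327.7°, groundspeed 92.0 kt
Leg 3: heading 230.5°; drift -1.8° → track 228.7°, groundspeed 104.0 kt
Leg 4: heading 140.7°; drift +4.3° → track 145.0°, groundspeed 100.1 kt
Leg 5: heading 293.1°; drift -4.8° → track 288.3°, groundspeed 97.3 kt
Leg 6: heading 119.8°; drift +4.8° → track 124.6°, groundspeed 97.3 kt

Leg 1: track=191.7°, groundspeed=104.4 kt
Leg 2: track=327.7°, groundspeed=92.0 kt
Leg 3: track=228.7°, groundspeed=104.0 kt
Leg 4: track=145.0°, groundspeed=100.1 kt
Leg 5: track=288.3°, groundspeed=97.3 kt
Leg 6: track=124.6°, groundspeed=97.3 kt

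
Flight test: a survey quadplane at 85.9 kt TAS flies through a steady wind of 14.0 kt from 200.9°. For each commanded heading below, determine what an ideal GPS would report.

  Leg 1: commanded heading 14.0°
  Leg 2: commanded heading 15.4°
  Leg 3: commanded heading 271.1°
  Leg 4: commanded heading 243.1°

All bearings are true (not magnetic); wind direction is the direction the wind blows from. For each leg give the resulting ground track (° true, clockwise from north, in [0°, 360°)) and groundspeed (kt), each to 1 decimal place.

Leg 1: heading 14.0°; drift +1.0° → track 15.0°, groundspeed 99.8 kt
Leg 2: heading 15.4°; drift +0.8° → track 16.2°, groundspeed 99.8 kt
Leg 3: heading 271.1°; drift +9.2° → track 280.3°, groundspeed 82.2 kt
Leg 4: heading 243.1°; drift +7.1° → track 250.2°, groundspeed 76.1 kt

Leg 1: track=15.0°, groundspeed=99.8 kt
Leg 2: track=16.2°, groundspeed=99.8 kt
Leg 3: track=280.3°, groundspeed=82.2 kt
Leg 4: track=250.2°, groundspeed=76.1 kt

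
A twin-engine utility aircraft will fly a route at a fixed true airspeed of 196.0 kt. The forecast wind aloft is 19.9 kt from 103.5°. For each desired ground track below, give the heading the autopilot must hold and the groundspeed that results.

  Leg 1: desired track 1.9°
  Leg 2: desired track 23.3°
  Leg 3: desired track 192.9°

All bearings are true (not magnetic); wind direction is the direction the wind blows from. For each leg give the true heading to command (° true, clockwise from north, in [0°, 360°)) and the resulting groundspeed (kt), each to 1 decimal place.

Leg 1: desired track 1.9°; wind correction +5.7° → command heading 7.6°, groundspeed 199.0 kt
Leg 2: desired track 23.3°; wind correction +5.7° → command heading 29.0°, groundspeed 191.6 kt
Leg 3: desired track 192.9°; wind correction -5.8° → command heading 187.1°, groundspeed 194.8 kt

Leg 1: heading=7.6°, groundspeed=199.0 kt
Leg 2: heading=29.0°, groundspeed=191.6 kt
Leg 3: heading=187.1°, groundspeed=194.8 kt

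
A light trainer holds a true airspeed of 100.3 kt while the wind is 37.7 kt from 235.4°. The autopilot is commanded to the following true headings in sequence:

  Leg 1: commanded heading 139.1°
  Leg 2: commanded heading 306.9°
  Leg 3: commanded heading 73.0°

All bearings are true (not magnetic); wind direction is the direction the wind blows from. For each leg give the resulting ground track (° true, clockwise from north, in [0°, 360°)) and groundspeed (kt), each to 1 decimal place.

Leg 1: heading 139.1°; drift -19.7° → track 119.4°, groundspeed 111.0 kt
Leg 2: heading 306.9°; drift +22.0° → track 328.9°, groundspeed 95.3 kt
Leg 3: heading 73.0°; drift -4.8° → track 68.2°, groundspeed 136.7 kt

Leg 1: track=119.4°, groundspeed=111.0 kt
Leg 2: track=328.9°, groundspeed=95.3 kt
Leg 3: track=68.2°, groundspeed=136.7 kt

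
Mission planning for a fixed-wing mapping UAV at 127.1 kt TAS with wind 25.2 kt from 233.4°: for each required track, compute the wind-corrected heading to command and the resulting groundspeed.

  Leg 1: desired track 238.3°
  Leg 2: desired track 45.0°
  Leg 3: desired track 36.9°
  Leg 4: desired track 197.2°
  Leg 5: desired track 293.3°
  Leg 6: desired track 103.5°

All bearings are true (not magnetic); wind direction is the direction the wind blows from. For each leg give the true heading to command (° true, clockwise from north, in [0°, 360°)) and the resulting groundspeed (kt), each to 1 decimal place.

Leg 1: desired track 238.3°; wind correction -1.0° → command heading 237.3°, groundspeed 102.0 kt
Leg 2: desired track 45.0°; wind correction -1.7° → command heading 43.3°, groundspeed 152.0 kt
Leg 3: desired track 36.9°; wind correction -3.2° → command heading 33.7°, groundspeed 151.1 kt
Leg 4: desired track 197.2°; wind correction +6.7° → command heading 203.9°, groundspeed 105.9 kt
Leg 5: desired track 293.3°; wind correction -9.9° → command heading 283.4°, groundspeed 112.6 kt
Leg 6: desired track 103.5°; wind correction +8.7° → command heading 112.2°, groundspeed 141.8 kt

Leg 1: heading=237.3°, groundspeed=102.0 kt
Leg 2: heading=43.3°, groundspeed=152.0 kt
Leg 3: heading=33.7°, groundspeed=151.1 kt
Leg 4: heading=203.9°, groundspeed=105.9 kt
Leg 5: heading=283.4°, groundspeed=112.6 kt
Leg 6: heading=112.2°, groundspeed=141.8 kt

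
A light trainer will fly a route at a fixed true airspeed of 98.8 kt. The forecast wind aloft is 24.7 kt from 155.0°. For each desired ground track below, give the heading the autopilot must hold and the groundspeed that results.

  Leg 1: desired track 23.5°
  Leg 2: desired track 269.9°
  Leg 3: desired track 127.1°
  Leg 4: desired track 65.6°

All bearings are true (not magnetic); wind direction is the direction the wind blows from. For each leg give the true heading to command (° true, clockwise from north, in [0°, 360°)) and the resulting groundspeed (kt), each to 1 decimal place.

Leg 1: heading=34.3°, groundspeed=113.4 kt
Leg 2: heading=256.8°, groundspeed=106.6 kt
Leg 3: heading=133.8°, groundspeed=76.3 kt
Leg 4: heading=80.1°, groundspeed=95.4 kt

Leg 1: desired track 23.5°; wind correction +10.8° → command heading 34.3°, groundspeed 113.4 kt
Leg 2: desired track 269.9°; wind correction -13.1° → command heading 256.8°, groundspeed 106.6 kt
Leg 3: desired track 127.1°; wind correction +6.7° → command heading 133.8°, groundspeed 76.3 kt
Leg 4: desired track 65.6°; wind correction +14.5° → command heading 80.1°, groundspeed 95.4 kt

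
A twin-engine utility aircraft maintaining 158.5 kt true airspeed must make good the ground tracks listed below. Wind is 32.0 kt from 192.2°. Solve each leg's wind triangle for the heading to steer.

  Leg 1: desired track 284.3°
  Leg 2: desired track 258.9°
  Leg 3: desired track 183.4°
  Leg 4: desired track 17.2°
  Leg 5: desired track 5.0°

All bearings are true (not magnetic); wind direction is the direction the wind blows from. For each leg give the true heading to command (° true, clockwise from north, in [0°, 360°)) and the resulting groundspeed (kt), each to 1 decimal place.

Leg 1: desired track 284.3°; wind correction -11.6° → command heading 272.7°, groundspeed 156.4 kt
Leg 2: desired track 258.9°; wind correction -10.7° → command heading 248.2°, groundspeed 143.1 kt
Leg 3: desired track 183.4°; wind correction +1.8° → command heading 185.2°, groundspeed 126.8 kt
Leg 4: desired track 17.2°; wind correction +1.0° → command heading 18.2°, groundspeed 190.4 kt
Leg 5: desired track 5.0°; wind correction -1.4° → command heading 3.6°, groundspeed 190.2 kt

Leg 1: heading=272.7°, groundspeed=156.4 kt
Leg 2: heading=248.2°, groundspeed=143.1 kt
Leg 3: heading=185.2°, groundspeed=126.8 kt
Leg 4: heading=18.2°, groundspeed=190.4 kt
Leg 5: heading=3.6°, groundspeed=190.2 kt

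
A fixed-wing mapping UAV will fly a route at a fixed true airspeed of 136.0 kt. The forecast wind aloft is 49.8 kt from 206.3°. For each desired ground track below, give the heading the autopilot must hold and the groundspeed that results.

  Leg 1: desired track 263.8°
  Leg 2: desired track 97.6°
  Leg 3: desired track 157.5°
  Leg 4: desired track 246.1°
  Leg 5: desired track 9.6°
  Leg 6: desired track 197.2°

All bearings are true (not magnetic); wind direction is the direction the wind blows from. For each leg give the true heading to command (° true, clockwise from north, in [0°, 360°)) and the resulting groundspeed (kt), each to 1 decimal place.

Leg 1: heading=245.8°, groundspeed=102.6 kt
Leg 2: heading=117.9°, groundspeed=143.5 kt
Leg 3: heading=173.5°, groundspeed=97.9 kt
Leg 4: heading=232.5°, groundspeed=94.0 kt
Leg 5: heading=3.6°, groundspeed=182.9 kt
Leg 6: heading=200.5°, groundspeed=86.6 kt

Leg 1: desired track 263.8°; wind correction -18.0° → command heading 245.8°, groundspeed 102.6 kt
Leg 2: desired track 97.6°; wind correction +20.3° → command heading 117.9°, groundspeed 143.5 kt
Leg 3: desired track 157.5°; wind correction +16.0° → command heading 173.5°, groundspeed 97.9 kt
Leg 4: desired track 246.1°; wind correction -13.6° → command heading 232.5°, groundspeed 94.0 kt
Leg 5: desired track 9.6°; wind correction -6.0° → command heading 3.6°, groundspeed 182.9 kt
Leg 6: desired track 197.2°; wind correction +3.3° → command heading 200.5°, groundspeed 86.6 kt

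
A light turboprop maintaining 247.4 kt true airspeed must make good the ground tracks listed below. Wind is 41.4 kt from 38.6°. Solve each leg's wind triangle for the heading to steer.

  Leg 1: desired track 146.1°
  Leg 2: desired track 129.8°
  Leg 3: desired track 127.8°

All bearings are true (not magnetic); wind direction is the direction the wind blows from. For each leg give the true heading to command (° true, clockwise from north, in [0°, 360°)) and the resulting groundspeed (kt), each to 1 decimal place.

Leg 1: heading=136.9°, groundspeed=256.7 kt
Leg 2: heading=120.2°, groundspeed=244.8 kt
Leg 3: heading=118.2°, groundspeed=243.3 kt

Leg 1: desired track 146.1°; wind correction -9.2° → command heading 136.9°, groundspeed 256.7 kt
Leg 2: desired track 129.8°; wind correction -9.6° → command heading 120.2°, groundspeed 244.8 kt
Leg 3: desired track 127.8°; wind correction -9.6° → command heading 118.2°, groundspeed 243.3 kt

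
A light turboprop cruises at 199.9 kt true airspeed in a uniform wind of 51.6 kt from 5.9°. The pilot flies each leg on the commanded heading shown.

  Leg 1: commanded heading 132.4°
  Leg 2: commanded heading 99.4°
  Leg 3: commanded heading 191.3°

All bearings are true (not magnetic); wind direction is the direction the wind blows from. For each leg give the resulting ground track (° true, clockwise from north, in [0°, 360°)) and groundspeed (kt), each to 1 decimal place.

Leg 1: heading 132.4°; drift +10.2° → track 142.6°, groundspeed 234.3 kt
Leg 2: heading 99.4°; drift +14.2° → track 113.6°, groundspeed 209.5 kt
Leg 3: heading 191.3°; drift -1.1° → track 190.2°, groundspeed 251.3 kt

Leg 1: track=142.6°, groundspeed=234.3 kt
Leg 2: track=113.6°, groundspeed=209.5 kt
Leg 3: track=190.2°, groundspeed=251.3 kt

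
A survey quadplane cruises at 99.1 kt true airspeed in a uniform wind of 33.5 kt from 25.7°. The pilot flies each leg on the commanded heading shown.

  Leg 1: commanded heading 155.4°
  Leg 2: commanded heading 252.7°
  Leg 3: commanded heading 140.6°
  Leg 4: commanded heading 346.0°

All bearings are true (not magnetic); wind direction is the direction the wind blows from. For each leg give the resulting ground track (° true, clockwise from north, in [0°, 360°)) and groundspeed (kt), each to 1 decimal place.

Leg 1: heading 155.4°; drift +12.1° → track 167.5°, groundspeed 123.2 kt
Leg 2: heading 252.7°; drift -11.4° → track 241.3°, groundspeed 124.4 kt
Leg 3: heading 140.6°; drift +15.0° → track 155.6°, groundspeed 117.2 kt
Leg 4: heading 346.0°; drift -16.3° → track 329.7°, groundspeed 76.4 kt

Leg 1: track=167.5°, groundspeed=123.2 kt
Leg 2: track=241.3°, groundspeed=124.4 kt
Leg 3: track=155.6°, groundspeed=117.2 kt
Leg 4: track=329.7°, groundspeed=76.4 kt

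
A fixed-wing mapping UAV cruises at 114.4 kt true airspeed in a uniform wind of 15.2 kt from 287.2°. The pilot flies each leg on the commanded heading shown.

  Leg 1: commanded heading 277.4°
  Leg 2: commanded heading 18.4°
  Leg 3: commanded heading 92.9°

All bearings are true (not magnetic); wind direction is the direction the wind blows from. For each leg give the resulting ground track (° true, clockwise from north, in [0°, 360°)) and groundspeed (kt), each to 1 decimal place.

Leg 1: heading 277.4°; drift -1.5° → track 275.9°, groundspeed 99.5 kt
Leg 2: heading 18.4°; drift +7.5° → track 25.9°, groundspeed 115.7 kt
Leg 3: heading 92.9°; drift +1.7° → track 94.6°, groundspeed 129.2 kt

Leg 1: track=275.9°, groundspeed=99.5 kt
Leg 2: track=25.9°, groundspeed=115.7 kt
Leg 3: track=94.6°, groundspeed=129.2 kt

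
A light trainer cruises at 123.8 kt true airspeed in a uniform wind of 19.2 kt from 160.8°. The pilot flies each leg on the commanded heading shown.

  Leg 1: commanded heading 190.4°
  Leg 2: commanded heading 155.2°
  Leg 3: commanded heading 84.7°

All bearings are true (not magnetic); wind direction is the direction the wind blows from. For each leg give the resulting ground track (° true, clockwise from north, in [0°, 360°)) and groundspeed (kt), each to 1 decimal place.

Leg 1: track=195.5°, groundspeed=107.5 kt
Leg 2: track=154.2°, groundspeed=104.7 kt
Leg 3: track=75.8°, groundspeed=120.6 kt

Leg 1: heading 190.4°; drift +5.1° → track 195.5°, groundspeed 107.5 kt
Leg 2: heading 155.2°; drift -1.0° → track 154.2°, groundspeed 104.7 kt
Leg 3: heading 84.7°; drift -8.9° → track 75.8°, groundspeed 120.6 kt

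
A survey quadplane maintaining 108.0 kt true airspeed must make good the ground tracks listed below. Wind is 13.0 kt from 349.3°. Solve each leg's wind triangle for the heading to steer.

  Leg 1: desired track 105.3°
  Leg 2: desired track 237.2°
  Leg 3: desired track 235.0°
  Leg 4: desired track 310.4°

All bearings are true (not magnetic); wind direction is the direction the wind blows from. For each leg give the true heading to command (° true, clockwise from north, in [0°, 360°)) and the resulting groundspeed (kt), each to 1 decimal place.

Leg 1: heading=99.1°, groundspeed=113.1 kt
Leg 2: heading=243.6°, groundspeed=112.2 kt
Leg 3: heading=241.3°, groundspeed=112.7 kt
Leg 4: heading=314.7°, groundspeed=97.6 kt

Leg 1: desired track 105.3°; wind correction -6.2° → command heading 99.1°, groundspeed 113.1 kt
Leg 2: desired track 237.2°; wind correction +6.4° → command heading 243.6°, groundspeed 112.2 kt
Leg 3: desired track 235.0°; wind correction +6.3° → command heading 241.3°, groundspeed 112.7 kt
Leg 4: desired track 310.4°; wind correction +4.3° → command heading 314.7°, groundspeed 97.6 kt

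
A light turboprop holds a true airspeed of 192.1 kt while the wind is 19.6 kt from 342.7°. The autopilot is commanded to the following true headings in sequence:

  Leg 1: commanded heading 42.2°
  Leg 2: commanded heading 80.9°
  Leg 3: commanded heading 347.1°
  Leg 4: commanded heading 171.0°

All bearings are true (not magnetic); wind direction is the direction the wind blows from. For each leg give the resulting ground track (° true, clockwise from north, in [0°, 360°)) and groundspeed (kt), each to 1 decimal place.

Leg 1: heading 42.2°; drift +5.3° → track 47.5°, groundspeed 182.9 kt
Leg 2: heading 80.9°; drift +5.7° → track 86.6°, groundspeed 195.9 kt
Leg 3: heading 347.1°; drift +0.5° → track 347.6°, groundspeed 172.6 kt
Leg 4: heading 171.0°; drift -0.8° → track 170.2°, groundspeed 211.5 kt

Leg 1: track=47.5°, groundspeed=182.9 kt
Leg 2: track=86.6°, groundspeed=195.9 kt
Leg 3: track=347.6°, groundspeed=172.6 kt
Leg 4: track=170.2°, groundspeed=211.5 kt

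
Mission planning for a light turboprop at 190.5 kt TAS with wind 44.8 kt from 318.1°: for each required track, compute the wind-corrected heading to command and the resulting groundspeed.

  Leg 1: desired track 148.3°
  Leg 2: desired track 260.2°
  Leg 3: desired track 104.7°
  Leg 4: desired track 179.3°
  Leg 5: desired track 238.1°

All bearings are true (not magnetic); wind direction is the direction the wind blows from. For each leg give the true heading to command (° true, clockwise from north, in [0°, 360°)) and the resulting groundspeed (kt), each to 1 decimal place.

Leg 1: heading=150.7°, groundspeed=234.4 kt
Leg 2: heading=271.7°, groundspeed=162.9 kt
Leg 3: heading=97.3°, groundspeed=226.3 kt
Leg 4: heading=188.2°, groundspeed=221.9 kt
Leg 5: heading=251.5°, groundspeed=177.5 kt

Leg 1: desired track 148.3°; wind correction +2.4° → command heading 150.7°, groundspeed 234.4 kt
Leg 2: desired track 260.2°; wind correction +11.5° → command heading 271.7°, groundspeed 162.9 kt
Leg 3: desired track 104.7°; wind correction -7.4° → command heading 97.3°, groundspeed 226.3 kt
Leg 4: desired track 179.3°; wind correction +8.9° → command heading 188.2°, groundspeed 221.9 kt
Leg 5: desired track 238.1°; wind correction +13.4° → command heading 251.5°, groundspeed 177.5 kt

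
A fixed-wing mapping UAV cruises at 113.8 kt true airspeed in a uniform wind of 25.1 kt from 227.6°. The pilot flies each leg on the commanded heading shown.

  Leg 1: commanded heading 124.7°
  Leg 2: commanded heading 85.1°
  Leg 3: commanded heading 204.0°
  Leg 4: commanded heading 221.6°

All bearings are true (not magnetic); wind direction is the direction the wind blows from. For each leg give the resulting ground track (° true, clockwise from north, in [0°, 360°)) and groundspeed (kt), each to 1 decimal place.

Leg 1: heading 124.7°; drift -11.6° → track 113.1°, groundspeed 121.9 kt
Leg 2: heading 85.1°; drift -6.5° → track 78.6°, groundspeed 134.6 kt
Leg 3: heading 204.0°; drift -6.3° → track 197.7°, groundspeed 91.4 kt
Leg 4: heading 221.6°; drift -1.7° → track 219.9°, groundspeed 88.9 kt

Leg 1: track=113.1°, groundspeed=121.9 kt
Leg 2: track=78.6°, groundspeed=134.6 kt
Leg 3: track=197.7°, groundspeed=91.4 kt
Leg 4: track=219.9°, groundspeed=88.9 kt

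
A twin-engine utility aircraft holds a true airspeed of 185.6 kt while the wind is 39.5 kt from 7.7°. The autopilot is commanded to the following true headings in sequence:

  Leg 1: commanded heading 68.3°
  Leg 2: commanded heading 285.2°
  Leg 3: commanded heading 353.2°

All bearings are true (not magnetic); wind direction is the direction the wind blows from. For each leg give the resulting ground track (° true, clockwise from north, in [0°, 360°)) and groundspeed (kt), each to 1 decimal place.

Leg 1: track=80.0°, groundspeed=169.7 kt
Leg 2: track=273.0°, groundspeed=184.6 kt
Leg 3: track=349.4°, groundspeed=147.7 kt

Leg 1: heading 68.3°; drift +11.7° → track 80.0°, groundspeed 169.7 kt
Leg 2: heading 285.2°; drift -12.2° → track 273.0°, groundspeed 184.6 kt
Leg 3: heading 353.2°; drift -3.8° → track 349.4°, groundspeed 147.7 kt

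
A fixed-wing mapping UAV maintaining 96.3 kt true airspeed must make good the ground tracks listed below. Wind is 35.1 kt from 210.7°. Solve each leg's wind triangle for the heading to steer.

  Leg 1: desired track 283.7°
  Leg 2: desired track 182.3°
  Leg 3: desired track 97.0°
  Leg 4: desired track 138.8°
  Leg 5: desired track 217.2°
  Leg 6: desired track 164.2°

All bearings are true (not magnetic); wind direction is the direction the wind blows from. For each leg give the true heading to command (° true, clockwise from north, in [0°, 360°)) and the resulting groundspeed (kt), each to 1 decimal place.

Leg 1: desired track 283.7°; wind correction -20.4° → command heading 263.3°, groundspeed 80.0 kt
Leg 2: desired track 182.3°; wind correction +10.0° → command heading 192.3°, groundspeed 64.0 kt
Leg 3: desired track 97.0°; wind correction +19.5° → command heading 116.5°, groundspeed 104.9 kt
Leg 4: desired track 138.8°; wind correction +20.3° → command heading 159.1°, groundspeed 79.4 kt
Leg 5: desired track 217.2°; wind correction -2.4° → command heading 214.8°, groundspeed 61.3 kt
Leg 6: desired track 164.2°; wind correction +15.3° → command heading 179.5°, groundspeed 68.7 kt

Leg 1: heading=263.3°, groundspeed=80.0 kt
Leg 2: heading=192.3°, groundspeed=64.0 kt
Leg 3: heading=116.5°, groundspeed=104.9 kt
Leg 4: heading=159.1°, groundspeed=79.4 kt
Leg 5: heading=214.8°, groundspeed=61.3 kt
Leg 6: heading=179.5°, groundspeed=68.7 kt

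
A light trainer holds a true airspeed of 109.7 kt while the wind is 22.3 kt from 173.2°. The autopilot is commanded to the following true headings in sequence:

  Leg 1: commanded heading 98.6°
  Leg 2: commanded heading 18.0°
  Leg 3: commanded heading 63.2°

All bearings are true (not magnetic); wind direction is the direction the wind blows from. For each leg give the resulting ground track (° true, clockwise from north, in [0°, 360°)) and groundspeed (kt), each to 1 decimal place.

Leg 1: heading 98.6°; drift -11.7° → track 86.9°, groundspeed 106.0 kt
Leg 2: heading 18.0°; drift -4.1° → track 13.9°, groundspeed 130.3 kt
Leg 3: heading 63.2°; drift -10.1° → track 53.1°, groundspeed 119.2 kt

Leg 1: track=86.9°, groundspeed=106.0 kt
Leg 2: track=13.9°, groundspeed=130.3 kt
Leg 3: track=53.1°, groundspeed=119.2 kt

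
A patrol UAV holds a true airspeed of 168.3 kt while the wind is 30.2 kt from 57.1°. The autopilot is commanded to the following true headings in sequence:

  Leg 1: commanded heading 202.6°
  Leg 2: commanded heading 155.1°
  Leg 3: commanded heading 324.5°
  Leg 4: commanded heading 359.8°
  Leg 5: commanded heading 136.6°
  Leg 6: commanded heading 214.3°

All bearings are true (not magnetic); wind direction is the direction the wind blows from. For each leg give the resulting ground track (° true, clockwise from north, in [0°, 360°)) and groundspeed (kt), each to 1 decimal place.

Leg 1: track=207.7°, groundspeed=193.9 kt
Leg 2: track=164.9°, groundspeed=175.1 kt
Leg 3: track=314.4°, groundspeed=172.3 kt
Leg 4: track=350.3°, groundspeed=154.1 kt
Leg 5: track=146.9°, groundspeed=165.5 kt
Leg 6: track=217.7°, groundspeed=196.5 kt

Leg 1: heading 202.6°; drift +5.1° → track 207.7°, groundspeed 193.9 kt
Leg 2: heading 155.1°; drift +9.8° → track 164.9°, groundspeed 175.1 kt
Leg 3: heading 324.5°; drift -10.1° → track 314.4°, groundspeed 172.3 kt
Leg 4: heading 359.8°; drift -9.5° → track 350.3°, groundspeed 154.1 kt
Leg 5: heading 136.6°; drift +10.3° → track 146.9°, groundspeed 165.5 kt
Leg 6: heading 214.3°; drift +3.4° → track 217.7°, groundspeed 196.5 kt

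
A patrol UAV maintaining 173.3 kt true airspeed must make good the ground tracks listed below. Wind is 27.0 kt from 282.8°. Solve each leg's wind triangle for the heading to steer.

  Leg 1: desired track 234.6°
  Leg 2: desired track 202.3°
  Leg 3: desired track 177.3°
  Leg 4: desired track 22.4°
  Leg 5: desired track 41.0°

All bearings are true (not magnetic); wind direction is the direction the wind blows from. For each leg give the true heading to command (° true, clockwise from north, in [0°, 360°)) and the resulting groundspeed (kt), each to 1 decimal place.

Leg 1: heading=241.3°, groundspeed=154.1 kt
Leg 2: heading=211.1°, groundspeed=166.8 kt
Leg 3: heading=185.9°, groundspeed=178.6 kt
Leg 4: heading=13.6°, groundspeed=175.7 kt
Leg 5: heading=33.1°, groundspeed=184.4 kt

Leg 1: desired track 234.6°; wind correction +6.7° → command heading 241.3°, groundspeed 154.1 kt
Leg 2: desired track 202.3°; wind correction +8.8° → command heading 211.1°, groundspeed 166.8 kt
Leg 3: desired track 177.3°; wind correction +8.6° → command heading 185.9°, groundspeed 178.6 kt
Leg 4: desired track 22.4°; wind correction -8.8° → command heading 13.6°, groundspeed 175.7 kt
Leg 5: desired track 41.0°; wind correction -7.9° → command heading 33.1°, groundspeed 184.4 kt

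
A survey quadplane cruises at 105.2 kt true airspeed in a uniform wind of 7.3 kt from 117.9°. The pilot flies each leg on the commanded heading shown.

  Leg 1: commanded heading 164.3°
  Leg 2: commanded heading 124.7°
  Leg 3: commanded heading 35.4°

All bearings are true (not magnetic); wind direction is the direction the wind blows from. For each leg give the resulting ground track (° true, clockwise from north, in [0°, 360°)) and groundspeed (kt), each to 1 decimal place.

Leg 1: heading 164.3°; drift +3.0° → track 167.3°, groundspeed 100.3 kt
Leg 2: heading 124.7°; drift +0.5° → track 125.2°, groundspeed 98.0 kt
Leg 3: heading 35.4°; drift -4.0° → track 31.4°, groundspeed 104.5 kt

Leg 1: track=167.3°, groundspeed=100.3 kt
Leg 2: track=125.2°, groundspeed=98.0 kt
Leg 3: track=31.4°, groundspeed=104.5 kt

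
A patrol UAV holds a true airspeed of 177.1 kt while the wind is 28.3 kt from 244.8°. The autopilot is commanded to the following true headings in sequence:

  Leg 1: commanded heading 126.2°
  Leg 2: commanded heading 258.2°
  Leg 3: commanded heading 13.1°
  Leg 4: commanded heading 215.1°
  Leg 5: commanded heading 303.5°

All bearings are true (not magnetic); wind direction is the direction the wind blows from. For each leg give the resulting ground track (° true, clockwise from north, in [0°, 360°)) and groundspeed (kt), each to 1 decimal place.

Leg 1: heading 126.2°; drift -7.4° → track 118.8°, groundspeed 192.3 kt
Leg 2: heading 258.2°; drift +2.5° → track 260.7°, groundspeed 149.7 kt
Leg 3: heading 13.1°; drift +6.5° → track 19.6°, groundspeed 195.9 kt
Leg 4: heading 215.1°; drift -5.3° → track 209.8°, groundspeed 153.2 kt
Leg 5: heading 303.5°; drift +8.5° → track 312.0°, groundspeed 164.2 kt

Leg 1: track=118.8°, groundspeed=192.3 kt
Leg 2: track=260.7°, groundspeed=149.7 kt
Leg 3: track=19.6°, groundspeed=195.9 kt
Leg 4: track=209.8°, groundspeed=153.2 kt
Leg 5: track=312.0°, groundspeed=164.2 kt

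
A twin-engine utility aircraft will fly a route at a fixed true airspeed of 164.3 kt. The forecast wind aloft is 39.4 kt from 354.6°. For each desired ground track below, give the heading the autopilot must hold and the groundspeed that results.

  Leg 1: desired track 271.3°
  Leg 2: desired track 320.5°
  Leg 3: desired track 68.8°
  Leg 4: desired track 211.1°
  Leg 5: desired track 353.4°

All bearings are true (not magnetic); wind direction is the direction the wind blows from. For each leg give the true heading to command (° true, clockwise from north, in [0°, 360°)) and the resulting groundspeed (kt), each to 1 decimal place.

Leg 1: heading=285.1°, groundspeed=155.0 kt
Leg 2: heading=328.2°, groundspeed=130.2 kt
Leg 3: heading=55.5°, groundspeed=149.1 kt
Leg 4: heading=219.3°, groundspeed=194.3 kt
Leg 5: heading=353.7°, groundspeed=124.9 kt

Leg 1: desired track 271.3°; wind correction +13.8° → command heading 285.1°, groundspeed 155.0 kt
Leg 2: desired track 320.5°; wind correction +7.7° → command heading 328.2°, groundspeed 130.2 kt
Leg 3: desired track 68.8°; wind correction -13.3° → command heading 55.5°, groundspeed 149.1 kt
Leg 4: desired track 211.1°; wind correction +8.2° → command heading 219.3°, groundspeed 194.3 kt
Leg 5: desired track 353.4°; wind correction +0.3° → command heading 353.7°, groundspeed 124.9 kt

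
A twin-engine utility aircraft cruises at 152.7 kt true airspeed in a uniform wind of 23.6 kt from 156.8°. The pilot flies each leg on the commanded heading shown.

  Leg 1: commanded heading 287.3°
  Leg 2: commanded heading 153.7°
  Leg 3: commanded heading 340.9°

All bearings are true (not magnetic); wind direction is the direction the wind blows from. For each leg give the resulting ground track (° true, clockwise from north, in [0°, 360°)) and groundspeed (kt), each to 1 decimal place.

Leg 1: track=293.4°, groundspeed=169.0 kt
Leg 2: track=153.1°, groundspeed=129.1 kt
Leg 3: track=340.4°, groundspeed=176.2 kt

Leg 1: heading 287.3°; drift +6.1° → track 293.4°, groundspeed 169.0 kt
Leg 2: heading 153.7°; drift -0.6° → track 153.1°, groundspeed 129.1 kt
Leg 3: heading 340.9°; drift -0.5° → track 340.4°, groundspeed 176.2 kt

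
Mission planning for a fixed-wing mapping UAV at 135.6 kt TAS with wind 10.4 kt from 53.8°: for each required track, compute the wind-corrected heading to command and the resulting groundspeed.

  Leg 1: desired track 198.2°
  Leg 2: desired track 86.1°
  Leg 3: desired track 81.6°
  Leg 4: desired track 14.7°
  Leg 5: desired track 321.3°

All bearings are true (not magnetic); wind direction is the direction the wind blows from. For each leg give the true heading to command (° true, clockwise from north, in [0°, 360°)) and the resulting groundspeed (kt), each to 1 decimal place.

Leg 1: desired track 198.2°; wind correction -2.6° → command heading 195.6°, groundspeed 143.9 kt
Leg 2: desired track 86.1°; wind correction -2.3° → command heading 83.8°, groundspeed 126.7 kt
Leg 3: desired track 81.6°; wind correction -2.0° → command heading 79.6°, groundspeed 126.3 kt
Leg 4: desired track 14.7°; wind correction +2.8° → command heading 17.5°, groundspeed 127.4 kt
Leg 5: desired track 321.3°; wind correction +4.4° → command heading 325.7°, groundspeed 135.7 kt

Leg 1: heading=195.6°, groundspeed=143.9 kt
Leg 2: heading=83.8°, groundspeed=126.7 kt
Leg 3: heading=79.6°, groundspeed=126.3 kt
Leg 4: heading=17.5°, groundspeed=127.4 kt
Leg 5: heading=325.7°, groundspeed=135.7 kt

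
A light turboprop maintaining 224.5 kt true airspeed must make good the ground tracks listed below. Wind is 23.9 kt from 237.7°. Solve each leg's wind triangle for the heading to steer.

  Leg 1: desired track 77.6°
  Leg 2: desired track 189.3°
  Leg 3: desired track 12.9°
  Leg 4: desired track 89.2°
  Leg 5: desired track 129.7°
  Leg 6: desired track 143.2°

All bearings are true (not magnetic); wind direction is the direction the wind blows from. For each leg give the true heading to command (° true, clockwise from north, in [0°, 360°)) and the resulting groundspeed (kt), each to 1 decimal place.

Leg 1: desired track 77.6°; wind correction +2.1° → command heading 79.7°, groundspeed 246.8 kt
Leg 2: desired track 189.3°; wind correction +4.6° → command heading 193.9°, groundspeed 207.9 kt
Leg 3: desired track 12.9°; wind correction -4.3° → command heading 8.6°, groundspeed 240.8 kt
Leg 4: desired track 89.2°; wind correction +3.2° → command heading 92.4°, groundspeed 244.5 kt
Leg 5: desired track 129.7°; wind correction +5.8° → command heading 135.5°, groundspeed 230.7 kt
Leg 6: desired track 143.2°; wind correction +6.1° → command heading 149.3°, groundspeed 225.1 kt

Leg 1: heading=79.7°, groundspeed=246.8 kt
Leg 2: heading=193.9°, groundspeed=207.9 kt
Leg 3: heading=8.6°, groundspeed=240.8 kt
Leg 4: heading=92.4°, groundspeed=244.5 kt
Leg 5: heading=135.5°, groundspeed=230.7 kt
Leg 6: heading=149.3°, groundspeed=225.1 kt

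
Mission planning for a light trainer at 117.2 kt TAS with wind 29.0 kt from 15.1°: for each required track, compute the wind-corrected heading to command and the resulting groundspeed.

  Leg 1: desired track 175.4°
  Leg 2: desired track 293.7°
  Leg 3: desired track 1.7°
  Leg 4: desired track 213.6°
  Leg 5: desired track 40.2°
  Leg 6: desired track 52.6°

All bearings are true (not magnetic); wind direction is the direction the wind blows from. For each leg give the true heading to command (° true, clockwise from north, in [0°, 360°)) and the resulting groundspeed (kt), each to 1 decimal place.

Leg 1: desired track 175.4°; wind correction -4.8° → command heading 170.6°, groundspeed 144.1 kt
Leg 2: desired track 293.7°; wind correction +14.2° → command heading 307.9°, groundspeed 109.3 kt
Leg 3: desired track 1.7°; wind correction +3.3° → command heading 5.0°, groundspeed 88.8 kt
Leg 4: desired track 213.6°; wind correction +4.5° → command heading 218.1°, groundspeed 144.3 kt
Leg 5: desired track 40.2°; wind correction -6.0° → command heading 34.2°, groundspeed 90.3 kt
Leg 6: desired track 52.6°; wind correction -8.7° → command heading 43.9°, groundspeed 92.9 kt

Leg 1: heading=170.6°, groundspeed=144.1 kt
Leg 2: heading=307.9°, groundspeed=109.3 kt
Leg 3: heading=5.0°, groundspeed=88.8 kt
Leg 4: heading=218.1°, groundspeed=144.3 kt
Leg 5: heading=34.2°, groundspeed=90.3 kt
Leg 6: heading=43.9°, groundspeed=92.9 kt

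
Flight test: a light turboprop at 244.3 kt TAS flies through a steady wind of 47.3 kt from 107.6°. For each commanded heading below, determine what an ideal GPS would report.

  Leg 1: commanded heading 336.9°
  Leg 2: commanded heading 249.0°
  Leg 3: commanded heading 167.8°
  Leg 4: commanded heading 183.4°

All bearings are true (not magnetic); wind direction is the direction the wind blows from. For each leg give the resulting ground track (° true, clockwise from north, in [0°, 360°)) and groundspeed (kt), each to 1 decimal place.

Leg 1: heading 336.9°; drift -7.4° → track 329.5°, groundspeed 277.5 kt
Leg 2: heading 249.0°; drift +6.0° → track 255.0°, groundspeed 282.8 kt
Leg 3: heading 167.8°; drift +10.5° → track 178.3°, groundspeed 224.6 kt
Leg 4: heading 183.4°; drift +11.1° → track 194.5°, groundspeed 237.2 kt

Leg 1: track=329.5°, groundspeed=277.5 kt
Leg 2: track=255.0°, groundspeed=282.8 kt
Leg 3: track=178.3°, groundspeed=224.6 kt
Leg 4: track=194.5°, groundspeed=237.2 kt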